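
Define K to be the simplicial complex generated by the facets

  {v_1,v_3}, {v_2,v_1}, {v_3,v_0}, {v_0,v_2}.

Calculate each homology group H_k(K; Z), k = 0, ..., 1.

H_0 = Z,  H_1 = Z.

Take the total order v_0 < v_1 < v_2 < v_3 on the vertex set. Then K (dimension 1) consists of the simplices:

  0-simplices (4): [v_0], [v_1], [v_2], [v_3]
  1-simplices (4): [v_0,v_2], [v_0,v_3], [v_1,v_2], [v_1,v_3]

so the chain groups are C_0 ≅ Z^4, C_1 ≅ Z^4.

Boundary ∂_1: C_1 → C_0 is given by ∂[p,q] = [q] − [p]. For instance
  ∂[v_0,v_3] = [v_3] − [v_0].
As a 4×4 matrix over Z this has rank 3, with invariant factors (1,1,1).

Reading off H_k = ker ∂_k / im ∂_{k+1}:

  H_0: rank C_0 − rank ∂_1 = 4 − 3 = 1, and the invariant factors of ∂_1 are all 1, so H_0 = Z.
  H_1: rank ker ∂_1 − rank ∂_2 = (4 − 3) − 0 = 1, and there is no ∂_2, so H_1 = Z.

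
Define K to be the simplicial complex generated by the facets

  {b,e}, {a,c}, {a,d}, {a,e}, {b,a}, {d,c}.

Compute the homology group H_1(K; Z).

H_1 ≅ Z^2.

Fix the vertex order a < b < c < d < e and write every simplex with vertices in increasing order. Then dim K = 1 and the simplices of K are:

  0-simplices (5): a, b, c, d, e
  1-simplices (6): ab, ac, ad, ae, be, cd

so the chain groups are C_0 ≅ Z^5, C_1 ≅ Z^6.

The boundary map ∂_1: C_1 → C_0 is given by ∂[p,q] = [q] − [p].
As a 5×6 matrix over Z this has rank 4, with invariant factors (1,1,1,1).

Now H_k = ker ∂_k / im ∂_{k+1}, so:

  H_1: rank ker ∂_1 − rank ∂_2 = (6 − 4) − 0 = 2, and there is no ∂_2, so H_1 = Z^2.

(K is a triangulation of a wedge of 2 circles.)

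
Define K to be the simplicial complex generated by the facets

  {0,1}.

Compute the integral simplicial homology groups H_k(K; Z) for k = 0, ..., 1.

We work with the vertex ordering 0 < 1. The simplices of K, each written with vertices in increasing order, are:

  0-simplices (2): [0], [1]
  1-simplices (1): [0,1]

Hence C_0 ≅ Z^2, C_1 ≅ Z^1.

∂_1: C_1 → C_0 maps an edge to its endpoints' difference, ∂[p,q] = q − p.
This gives a 2×1 integer matrix of rank 1; reducing to Smith normal form yields diagonal entries (1).

Computing H_k = (kernel of ∂_k) / (image of ∂_{k+1}):

  H_0: rank C_0 − rank ∂_1 = 2 − 1 = 1, and the invariant factors of ∂_1 are all 1, so H_0 = Z.
  H_1: rank ker ∂_1 − rank ∂_2 = (1 − 1) − 0 = 0, and there is no ∂_2, so H_1 = 0.

H_0 ≅ Z,  H_1 = 0.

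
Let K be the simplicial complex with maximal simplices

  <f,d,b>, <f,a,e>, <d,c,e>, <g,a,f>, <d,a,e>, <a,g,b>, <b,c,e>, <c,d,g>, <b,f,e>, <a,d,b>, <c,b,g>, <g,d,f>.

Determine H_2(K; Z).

H_2 = 0.

We work with the vertex ordering a < b < c < d < e < f < g. The simplices of K, each written with vertices in increasing order, are:

  0-simplices (7): a, b, c, d, e, f, g
  1-simplices (18): ab, ad, ae, af, ag, bc, bd, be, bf, bg, cd, ce, cg, de, df, dg, ef, fg
  2-simplices (12): abd, abg, ade, aef, afg, bce, bcg, bdf, bef, cde, cdg, dfg

so the chain groups are C_0 ≅ Z^7, C_1 ≅ Z^18, C_2 ≅ Z^12.

∂_1: C_1 → C_0 maps an edge to its endpoints' difference, ∂[p,q] = q − p.
As a 7×18 matrix over Z this has rank 6, with invariant factors (1,1,1,1,1,1).

Boundary ∂_2: C_2 → C_1 sends each 2-simplex [p,q,r] to [q,r] − [p,r] + [p,q]. For instance
  ∂dfg = fg − dg + df,
  ∂abg = bg − ag + ab.
This gives a 18×12 integer matrix of rank 12; reducing to Smith normal form yields diagonal entries (1,1,1,1,1,1,1,1,1,1,1,2).

Reading off H_k = ker ∂_k / im ∂_{k+1}:

  H_2: rank ker ∂_2 − rank ∂_3 = (12 − 12) − 0 = 0, and there is no ∂_3, so H_2 = 0.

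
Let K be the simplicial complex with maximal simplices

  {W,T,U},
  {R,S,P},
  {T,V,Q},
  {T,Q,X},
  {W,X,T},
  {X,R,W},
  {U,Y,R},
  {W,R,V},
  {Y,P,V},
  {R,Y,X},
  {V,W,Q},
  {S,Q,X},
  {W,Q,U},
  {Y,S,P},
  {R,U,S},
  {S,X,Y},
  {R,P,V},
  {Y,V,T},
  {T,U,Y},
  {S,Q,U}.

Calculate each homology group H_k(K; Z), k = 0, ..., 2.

H_0 = Z,  H_1 = Z ⊕ Z/2Z,  H_2 = 0.

Order the vertices as P < Q < R < S < T < U < V < W < X < Y. Listing each simplex with vertices in this order, K has dimension 2 with simplices:

  0-simplices (10): P, Q, R, S, T, U, V, W, X, Y
  1-simplices (30): PR, PS, PV, PY, QS, QT, QU, QV, QW, QX, RS, RU, RV, RW, RX, RY, SU, SX, SY, TU, TV, TW, TX, TY, UW, UY, VW, VY, WX, XY
  2-simplices (20): PRS, PRV, PSY, PVY, QSU, QSX, QTV, QTX, QUW, QVW, RSU, RUY, RVW, RWX, RXY, SXY, TUW, TUY, TVY, TWX

so the chain groups are C_0 ≅ Z^10, C_1 ≅ Z^30, C_2 ≅ Z^20.

Boundary ∂_1: C_1 → C_0 sends each edge [p,q] (with p < q) to q − p.
As a 10×30 matrix over Z this has rank 9, with invariant factors (1,1,1,1,1,1,1,1,1).

The boundary map ∂_2: C_2 → C_1 acts by ∂[p,q,r] = [q,r] − [p,r] + [p,q]. For instance
  ∂TWX = WX − TX + TW,
  ∂PRV = RV − PV + PR.
The 30×20 boundary matrix has rank 20 and Smith normal form diag(1,1,1,1,1,1,1,1,1,1,1,1,1,1,1,1,1,1,1,2).

Computing H_k = (kernel of ∂_k) / (image of ∂_{k+1}):

  H_0: rank C_0 − rank ∂_1 = 10 − 9 = 1, and the invariant factors of ∂_1 are all 1, so H_0 = Z.
  H_1: rank ker ∂_1 − rank ∂_2 = (30 − 9) − 20 = 1, and ∂_2 has invariant factor 2 > 1, so H_1 = Z ⊕ Z/2Z.
  H_2: rank ker ∂_2 − rank ∂_3 = (20 − 20) − 0 = 0, and there is no ∂_3, so H_2 = 0.

(K is a triangulation of the Klein bottle.)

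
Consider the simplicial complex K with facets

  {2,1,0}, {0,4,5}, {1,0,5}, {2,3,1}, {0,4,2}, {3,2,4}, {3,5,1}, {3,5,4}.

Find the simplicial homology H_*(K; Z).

Take the total order 0 < 1 < 2 < 3 < 4 < 5 on the vertex set. Then K (dimension 2) consists of the simplices:

  0-simplices (6): [0], [1], [2], [3], [4], [5]
  1-simplices (12): [0,1], [0,2], [0,4], [0,5], [1,2], [1,3], [1,5], [2,3], [2,4], [3,4], [3,5], [4,5]
  2-simplices (8): [0,1,2], [0,1,5], [0,2,4], [0,4,5], [1,2,3], [1,3,5], [2,3,4], [3,4,5]

Hence C_0 ≅ Z^6, C_1 ≅ Z^12, C_2 ≅ Z^8.

The boundary map ∂_1: C_1 → C_0 is given by ∂[p,q] = [q] − [p]. For instance
  ∂[1,5] = [5] − [1].
The resulting 6×12 matrix has rank 5, and its Smith normal form has invariant factors (1,1,1,1,1).

Boundary ∂_2: C_2 → C_1 acts by ∂[p,q,r] = [q,r] − [p,r] + [p,q]. For instance
  ∂[3,4,5] = [4,5] − [3,5] + [3,4],
  ∂[1,3,5] = [3,5] − [1,5] + [1,3].
This gives a 12×8 integer matrix of rank 7; reducing to Smith normal form yields diagonal entries (1,1,1,1,1,1,1).

From H_k ≅ ker(∂_k) / im(∂_{k+1}) we obtain:

  H_0: rank C_0 − rank ∂_1 = 6 − 5 = 1, and the invariant factors of ∂_1 are all 1, so H_0 ≅ Z.
  H_1: rank ker ∂_1 − rank ∂_2 = (12 − 5) − 7 = 0, and the invariant factors of ∂_2 are all 1, so H_1 ≅ 0.
  H_2: rank ker ∂_2 − rank ∂_3 = (8 − 7) − 0 = 1, and there is no ∂_3, so H_2 ≅ Z.

As a check, the Euler characteristic is 6 − 12 + 8 = 2, which agrees with 1 − 0 + 1 = 2.

H_0 ≅ Z,  H_1 = 0,  H_2 ≅ Z.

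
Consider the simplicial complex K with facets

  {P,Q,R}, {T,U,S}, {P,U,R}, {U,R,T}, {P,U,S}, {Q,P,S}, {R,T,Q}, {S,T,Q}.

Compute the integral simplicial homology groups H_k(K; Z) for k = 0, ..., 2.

Fix the vertex order P < Q < R < S < T < U and write every simplex with vertices in increasing order. Then dim K = 2 and the simplices of K are:

  0-simplices (6): P, Q, R, S, T, U
  1-simplices (12): PQ, PR, PS, PU, QR, QS, QT, RT, RU, ST, SU, TU
  2-simplices (8): PQR, PQS, PRU, PSU, QRT, QST, RTU, STU

so the chain groups are C_0 ≅ Z^6, C_1 ≅ Z^12, C_2 ≅ Z^8.

Boundary ∂_1: C_1 → C_0 maps an edge to its endpoints' difference, ∂[p,q] = q − p.
As a 6×12 matrix over Z this has rank 5, with invariant factors (1,1,1,1,1).

The boundary map ∂_2: C_2 → C_1 maps a triangle to the signed sum of its edges. For instance
  ∂PSU = SU − PU + PS,
  ∂PQS = QS − PS + PQ.
The resulting 12×8 matrix has rank 7, and its Smith normal form has invariant factors (1,1,1,1,1,1,1).

From H_k ≅ ker(∂_k) / im(∂_{k+1}) we obtain:

  H_0: rank C_0 − rank ∂_1 = 6 − 5 = 1, and the invariant factors of ∂_1 are all 1, so H_0 = Z.
  H_1: rank ker ∂_1 − rank ∂_2 = (12 − 5) − 7 = 0, and the invariant factors of ∂_2 are all 1, so H_1 = 0.
  H_2: rank ker ∂_2 − rank ∂_3 = (8 − 7) − 0 = 1, and there is no ∂_3, so H_2 = Z.

As a check, the Euler characteristic is 6 − 12 + 8 = 2, which agrees with 1 − 0 + 1 = 2.
(K is a triangulation of the 2-sphere S^2.)

H_0 ≅ Z,  H_1 = 0,  H_2 ≅ Z.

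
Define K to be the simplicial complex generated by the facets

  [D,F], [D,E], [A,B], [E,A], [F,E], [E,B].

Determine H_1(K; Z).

We work with the vertex ordering A < B < D < E < F. The simplices of K, each written with vertices in increasing order, are:

  0-simplices (5): A, B, D, E, F
  1-simplices (6): AB, AE, BE, DE, DF, EF

giving chain groups C_0 ≅ Z^5, C_1 ≅ Z^6.

∂_1: C_1 → C_0 sends each edge [p,q] (with p < q) to q − p. For instance
  ∂AB = B − A.
The resulting 5×6 matrix has rank 4, and its Smith normal form has invariant factors (1,1,1,1).

From H_k ≅ ker(∂_k) / im(∂_{k+1}) we obtain:

  H_1: rank ker ∂_1 − rank ∂_2 = (6 − 4) − 0 = 2, and there is no ∂_2, so H_1 ≅ Z^2.

H_1 = Z^2.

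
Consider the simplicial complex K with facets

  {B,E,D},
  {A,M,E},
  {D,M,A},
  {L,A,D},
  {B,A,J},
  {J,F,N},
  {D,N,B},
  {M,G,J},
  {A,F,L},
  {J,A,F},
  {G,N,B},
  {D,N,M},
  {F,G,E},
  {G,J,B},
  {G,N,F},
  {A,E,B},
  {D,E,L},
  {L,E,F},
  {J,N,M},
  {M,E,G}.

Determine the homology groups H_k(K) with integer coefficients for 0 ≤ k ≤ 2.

Order the vertices as A < B < D < E < F < G < J < L < M < N. Listing each simplex with vertices in this order, K has dimension 2 with simplices:

  0-simplices (10): A, B, D, E, F, G, J, L, M, N
  1-simplices (30): AB, AD, AE, AF, AJ, AL, AM, BD, BE, BG, BJ, BN, DE, DL, DM, DN, EF, EG, EL, EM, FG, FJ, FL, FN, GJ, GM, GN, JM, JN, MN
  2-simplices (20): ABE, ABJ, ADL, ADM, AEM, AFJ, AFL, BDE, BDN, BGJ, BGN, DEL, DMN, EFG, EFL, EGM, FGN, FJN, GJM, JMN

giving chain groups C_0 ≅ Z^10, C_1 ≅ Z^30, C_2 ≅ Z^20.

Boundary ∂_1: C_1 → C_0 is given by ∂[p,q] = [q] − [p].
As a 10×30 matrix over Z this has rank 9, with invariant factors (1,1,1,1,1,1,1,1,1).

Boundary ∂_2: C_2 → C_1 sends each 2-simplex [p,q,r] to [q,r] − [p,r] + [p,q]. For instance
  ∂ABJ = BJ − AJ + AB,
  ∂JMN = MN − JN + JM.
As a 30×20 matrix over Z this has rank 20, with invariant factors (1,1,1,1,1,1,1,1,1,1,1,1,1,1,1,1,1,1,1,2).

Now H_k = ker ∂_k / im ∂_{k+1}, so:

  H_0: rank C_0 − rank ∂_1 = 10 − 9 = 1, and the invariant factors of ∂_1 are all 1, so H_0 = Z.
  H_1: rank ker ∂_1 − rank ∂_2 = (30 − 9) − 20 = 1, and ∂_2 has invariant factor 2 > 1, so H_1 = Z ⊕ Z/2.
  H_2: rank ker ∂_2 − rank ∂_3 = (20 − 20) − 0 = 0, and there is no ∂_3, so H_2 = 0.

H_0 = Z,  H_1 = Z ⊕ Z/2,  H_2 = 0.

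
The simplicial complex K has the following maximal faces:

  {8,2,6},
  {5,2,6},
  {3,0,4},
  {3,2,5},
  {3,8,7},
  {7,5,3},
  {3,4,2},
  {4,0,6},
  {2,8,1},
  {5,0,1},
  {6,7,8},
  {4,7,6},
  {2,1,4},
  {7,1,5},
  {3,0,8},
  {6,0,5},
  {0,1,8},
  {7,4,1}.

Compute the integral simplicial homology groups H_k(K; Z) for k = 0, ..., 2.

K has 9 vertices, 27 edges, 18 triangles.
rank ∂_0 = 0, rank ∂_1 = 8 ⇒ b_0 = 9 − 0 − 8 = 1; all invariant factors of ∂_1 are 1 so no torsion. So H_0 ≅ Z.
rank ∂_1 = 8, rank ∂_2 = 17 ⇒ b_1 = 27 − 8 − 17 = 2; all invariant factors of ∂_2 are 1 so no torsion. So H_1 ≅ Z^2.
rank ∂_2 = 17, rank ∂_3 = 0 ⇒ b_2 = 18 − 17 − 0 = 1. So H_2 ≅ Z.

H_0 = Z,  H_1 = Z^2,  H_2 = Z.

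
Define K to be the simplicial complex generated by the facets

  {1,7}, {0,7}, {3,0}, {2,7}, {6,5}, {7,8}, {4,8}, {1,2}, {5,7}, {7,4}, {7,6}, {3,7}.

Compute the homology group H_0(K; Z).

H_0 = Z.

Order the vertices as 0 < 1 < 2 < 3 < 4 < 5 < 6 < 7 < 8. Listing each simplex with vertices in this order, K has dimension 1 with simplices:

  0-simplices (9): [0], [1], [2], [3], [4], [5], [6], [7], [8]
  1-simplices (12): [0,3], [0,7], [1,2], [1,7], [2,7], [3,7], [4,7], [4,8], [5,6], [5,7], [6,7], [7,8]

giving chain groups C_0 ≅ Z^9, C_1 ≅ Z^12.

The boundary map ∂_1: C_1 → C_0 maps an edge to its endpoints' difference, ∂[p,q] = q − p. For instance
  ∂[6,7] = [7] − [6].
This gives a 9×12 integer matrix of rank 8; reducing to Smith normal form yields diagonal entries (1,1,1,1,1,1,1,1).

From H_k ≅ ker(∂_k) / im(∂_{k+1}) we obtain:

  H_0: rank C_0 − rank ∂_1 = 9 − 8 = 1, and the invariant factors of ∂_1 are all 1, so H_0 ≅ Z.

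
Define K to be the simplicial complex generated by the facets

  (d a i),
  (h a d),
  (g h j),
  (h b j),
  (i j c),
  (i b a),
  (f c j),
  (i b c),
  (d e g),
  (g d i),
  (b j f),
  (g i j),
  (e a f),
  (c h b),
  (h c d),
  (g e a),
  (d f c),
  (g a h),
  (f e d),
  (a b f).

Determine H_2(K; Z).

H_2 = 0.

Fix the vertex order a < b < c < d < e < f < g < h < i < j and write every simplex with vertices in increasing order. Then dim K = 2 and the simplices of K are:

  0-simplices (10): a, b, c, d, e, f, g, h, i, j
  1-simplices (30): ab, ad, ae, af, ag, ah, ai, bc, bf, bh, bi, bj, cd, cf, ch, ci, cj, de, df, dg, dh, di, ef, eg, fj, gh, gi, gj, hj, ij
  2-simplices (20): abf, abi, adh, adi, aef, aeg, agh, bch, bci, bfj, bhj, cdf, cdh, cfj, cij, def, deg, dgi, ghj, gij

giving chain groups C_0 ≅ Z^10, C_1 ≅ Z^30, C_2 ≅ Z^20.

Boundary ∂_1: C_1 → C_0 sends each edge [p,q] (with p < q) to q − p. For instance
  ∂fj = j − f.
The resulting 10×30 matrix has rank 9, and its Smith normal form has invariant factors (1,1,1,1,1,1,1,1,1).

Boundary ∂_2: C_2 → C_1 acts by ∂[p,q,r] = [q,r] − [p,r] + [p,q]. For instance
  ∂bch = ch − bh + bc,
  ∂gij = ij − gj + gi.
The 30×20 boundary matrix has rank 20 and Smith normal form diag(1,1,1,1,1,1,1,1,1,1,1,1,1,1,1,1,1,1,1,2).

Computing H_k = (kernel of ∂_k) / (image of ∂_{k+1}):

  H_2: rank ker ∂_2 − rank ∂_3 = (20 − 20) − 0 = 0, and there is no ∂_3, so H_2 ≅ 0.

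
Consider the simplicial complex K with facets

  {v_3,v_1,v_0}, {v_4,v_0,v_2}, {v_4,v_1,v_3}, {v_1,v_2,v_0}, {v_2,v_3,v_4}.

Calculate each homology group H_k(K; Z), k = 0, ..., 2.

K has 5 vertices, 10 edges, 5 triangles.
rank ∂_0 = 0, rank ∂_1 = 4 ⇒ b_0 = 5 − 0 − 4 = 1; all invariant factors of ∂_1 are 1 so no torsion. So H_0 = Z.
rank ∂_1 = 4, rank ∂_2 = 5 ⇒ b_1 = 10 − 4 − 5 = 1; all invariant factors of ∂_2 are 1 so no torsion. So H_1 = Z.
rank ∂_2 = 5, rank ∂_3 = 0 ⇒ b_2 = 5 − 5 − 0 = 0. So H_2 = 0.

H_0 = Z,  H_1 = Z,  H_2 = 0.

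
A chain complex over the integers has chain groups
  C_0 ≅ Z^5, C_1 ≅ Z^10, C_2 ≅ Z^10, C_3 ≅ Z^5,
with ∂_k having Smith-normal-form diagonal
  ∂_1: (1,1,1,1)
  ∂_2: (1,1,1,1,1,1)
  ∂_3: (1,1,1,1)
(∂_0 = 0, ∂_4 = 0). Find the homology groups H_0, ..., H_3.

H_0 ≅ Z,  H_1 = 0,  H_2 = 0,  H_3 ≅ Z.

H_0: b_0 = 5 − 0 − 4 = 1; torsion from ∂_1 factors > 1: none. So H_0 ≅ Z.
H_1: b_1 = 10 − 4 − 6 = 0; torsion from ∂_2 factors > 1: none. So H_1 ≅ 0.
H_2: b_2 = 10 − 6 − 4 = 0; torsion from ∂_3 factors > 1: none. So H_2 ≅ 0.
H_3: b_3 = 5 − 4 − 0 = 1; torsion from ∂_4 factors > 1: none. So H_3 ≅ Z.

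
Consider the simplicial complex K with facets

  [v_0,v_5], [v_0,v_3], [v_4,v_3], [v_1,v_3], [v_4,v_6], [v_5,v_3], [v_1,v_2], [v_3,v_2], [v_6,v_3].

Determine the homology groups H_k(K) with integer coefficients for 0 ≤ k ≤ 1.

Order the vertices as v_0 < v_1 < v_2 < v_3 < v_4 < v_5 < v_6. Listing each simplex with vertices in this order, K has dimension 1 with simplices:

  0-simplices (7): [v_0], [v_1], [v_2], [v_3], [v_4], [v_5], [v_6]
  1-simplices (9): [v_0,v_3], [v_0,v_5], [v_1,v_2], [v_1,v_3], [v_2,v_3], [v_3,v_4], [v_3,v_5], [v_3,v_6], [v_4,v_6]

so the chain groups are C_0 ≅ Z^7, C_1 ≅ Z^9.

The boundary map ∂_1: C_1 → C_0 sends each edge [p,q] (with p < q) to q − p.
This gives a 7×9 integer matrix of rank 6; reducing to Smith normal form yields diagonal entries (1,1,1,1,1,1).

Reading off H_k = ker ∂_k / im ∂_{k+1}:

  H_0: rank C_0 − rank ∂_1 = 7 − 6 = 1, and the invariant factors of ∂_1 are all 1, so H_0 = Z.
  H_1: rank ker ∂_1 − rank ∂_2 = (9 − 6) − 0 = 3, and there is no ∂_2, so H_1 = Z^3.

(K is a triangulation of a wedge of 3 circles.)

H_0 = Z,  H_1 = Z^3.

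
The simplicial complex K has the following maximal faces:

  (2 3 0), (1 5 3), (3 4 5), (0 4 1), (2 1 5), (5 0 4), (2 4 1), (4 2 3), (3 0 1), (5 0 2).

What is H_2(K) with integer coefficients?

K has 6 vertices, 15 edges, 10 triangles.
rank ∂_2 = 10, rank ∂_3 = 0 ⇒ b_2 = 10 − 10 − 0 = 0. So H_2 ≅ 0.

H_2 ≅ 0.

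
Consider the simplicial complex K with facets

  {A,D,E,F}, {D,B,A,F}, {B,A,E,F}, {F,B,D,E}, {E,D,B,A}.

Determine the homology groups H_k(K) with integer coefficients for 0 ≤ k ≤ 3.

We work with the vertex ordering A < B < D < E < F. The simplices of K, each written with vertices in increasing order, are:

  0-simplices (5): A, B, D, E, F
  1-simplices (10): AB, AD, AE, AF, BD, BE, BF, DE, DF, EF
  2-simplices (10): ABD, ABE, ABF, ADE, ADF, AEF, BDE, BDF, BEF, DEF
  3-simplices (5): ABDE, ABDF, ABEF, ADEF, BDEF

so the chain groups are C_0 ≅ Z^5, C_1 ≅ Z^10, C_2 ≅ Z^10, C_3 ≅ Z^5.

∂_1: C_1 → C_0 is given by ∂[p,q] = [q] − [p]. For instance
  ∂AB = B − A.
This gives a 5×10 integer matrix of rank 4; reducing to Smith normal form yields diagonal entries (1,1,1,1).

∂_2: C_2 → C_1 maps a triangle to the signed sum of its edges. For instance
  ∂AEF = EF − AF + AE,
  ∂BDE = DE − BE + BD.
The 10×10 boundary matrix has rank 6 and Smith normal form diag(1,1,1,1,1,1).

∂_3: C_3 → C_2 sends each 3-simplex σ to the alternating sum Σ_i (−1)^i (σ with its i-th vertex removed). For instance
  ∂BDEF = DEF − BEF + BDF − BDE,
  ∂ABDF = BDF − ADF + ABF − ABD.
As a 10×5 matrix over Z this has rank 4, with invariant factors (1,1,1,1).

Reading off H_k = ker ∂_k / im ∂_{k+1}:

  H_0: rank C_0 − rank ∂_1 = 5 − 4 = 1, and the invariant factors of ∂_1 are all 1, so H_0 ≅ Z.
  H_1: rank ker ∂_1 − rank ∂_2 = (10 − 4) − 6 = 0, and the invariant factors of ∂_2 are all 1, so H_1 ≅ 0.
  H_2: rank ker ∂_2 − rank ∂_3 = (10 − 6) − 4 = 0, and the invariant factors of ∂_3 are all 1, so H_2 ≅ 0.
  H_3: rank ker ∂_3 − rank ∂_4 = (5 − 4) − 0 = 1, and there is no ∂_4, so H_3 ≅ Z.

H_0 ≅ Z,  H_1 = 0,  H_2 = 0,  H_3 ≅ Z.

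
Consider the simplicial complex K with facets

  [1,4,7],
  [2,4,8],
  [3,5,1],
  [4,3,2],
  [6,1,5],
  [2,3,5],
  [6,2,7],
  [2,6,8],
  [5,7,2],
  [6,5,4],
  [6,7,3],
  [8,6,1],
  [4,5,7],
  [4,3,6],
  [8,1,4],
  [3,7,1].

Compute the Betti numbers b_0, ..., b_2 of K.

Fix the vertex order 1 < 2 < 3 < 4 < 5 < 6 < 7 < 8 and write every simplex with vertices in increasing order. Then dim K = 2 and the simplices of K are:

  0-simplices (8): [1], [2], [3], [4], [5], [6], [7], [8]
  1-simplices (24): (24 of them)
  2-simplices (16): [1,3,5], [1,3,7], [1,4,7], [1,4,8], [1,5,6], [1,6,8], [2,3,4], [2,3,5], [2,4,8], [2,5,7], [2,6,7], [2,6,8], [3,4,6], [3,6,7], [4,5,6], [4,5,7]

Hence C_0 ≅ Z^8, C_1 ≅ Z^24, C_2 ≅ Z^16.

Boundary ∂_1: C_1 → C_0 is given by ∂[p,q] = [q] − [p]. For instance
  ∂[4,5] = [5] − [4].
The resulting 8×24 matrix has rank 7, and its Smith normal form has invariant factors (1,1,1,1,1,1,1).

∂_2: C_2 → C_1 sends each 2-simplex [p,q,r] to [q,r] − [p,r] + [p,q]. For instance
  ∂[1,5,6] = [5,6] − [1,6] + [1,5],
  ∂[3,6,7] = [6,7] − [3,7] + [3,6].
This gives a 24×16 integer matrix of rank 15; reducing to Smith normal form yields diagonal entries (1,1,1,1,1,1,1,1,1,1,1,1,1,1,1).

From H_k ≅ ker(∂_k) / im(∂_{k+1}) we obtain:

  H_0: rank C_0 − rank ∂_1 = 8 − 7 = 1, and the invariant factors of ∂_1 are all 1, so H_0 = Z.
  H_1: rank ker ∂_1 − rank ∂_2 = (24 − 7) − 15 = 2, and the invariant factors of ∂_2 are all 1, so H_1 = Z^2.
  H_2: rank ker ∂_2 − rank ∂_3 = (16 − 15) − 0 = 1, and there is no ∂_3, so H_2 = Z.

(K is a triangulation of the torus T^2.)

Hence the Betti numbers are b_0 = 1, b_1 = 2, b_2 = 1.

b_0 = 1, b_1 = 2, b_2 = 1.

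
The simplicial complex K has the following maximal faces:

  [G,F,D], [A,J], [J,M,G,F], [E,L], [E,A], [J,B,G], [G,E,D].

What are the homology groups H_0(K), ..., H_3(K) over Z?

We work with the vertex ordering A < B < D < E < F < G < J < L < M. The simplices of K, each written with vertices in increasing order, are:

  0-simplices (9): A, B, D, E, F, G, J, L, M
  1-simplices (15): AE, AJ, BG, BJ, DE, DF, DG, EG, EL, FG, FJ, FM, GJ, GM, JM
  2-simplices (7): BGJ, DEG, DFG, FGJ, FGM, FJM, GJM
  3-simplices (1): FGJM

Hence C_0 ≅ Z^9, C_1 ≅ Z^15, C_2 ≅ Z^7, C_3 ≅ Z^1.

∂_1: C_1 → C_0 is given by ∂[p,q] = [q] − [p]. For instance
  ∂GM = M − G.
As a 9×15 matrix over Z this has rank 8, with invariant factors (1,1,1,1,1,1,1,1).

∂_2: C_2 → C_1 acts by ∂[p,q,r] = [q,r] − [p,r] + [p,q]. For instance
  ∂FJM = JM − FM + FJ,
  ∂DFG = FG − DG + DF.
The 15×7 boundary matrix has rank 6 and Smith normal form diag(1,1,1,1,1,1).

Boundary ∂_3: C_3 → C_2 sends each 3-simplex σ to the alternating sum Σ_i (−1)^i (σ with its i-th vertex removed). For instance
  ∂FGJM = GJM − FJM + FGM − FGJ.
As a 7×1 matrix over Z this has rank 1, with invariant factors (1).

From H_k ≅ ker(∂_k) / im(∂_{k+1}) we obtain:

  H_0: rank C_0 − rank ∂_1 = 9 − 8 = 1, and the invariant factors of ∂_1 are all 1, so H_0 ≅ Z.
  H_1: rank ker ∂_1 − rank ∂_2 = (15 − 8) − 6 = 1, and the invariant factors of ∂_2 are all 1, so H_1 ≅ Z.
  H_2: rank ker ∂_2 − rank ∂_3 = (7 − 6) − 1 = 0, and the invariant factors of ∂_3 are all 1, so H_2 ≅ 0.
  H_3: rank ker ∂_3 − rank ∂_4 = (1 − 1) − 0 = 0, and there is no ∂_4, so H_3 ≅ 0.

H_0 ≅ Z,  H_1 ≅ Z,  H_2 = 0,  H_3 = 0.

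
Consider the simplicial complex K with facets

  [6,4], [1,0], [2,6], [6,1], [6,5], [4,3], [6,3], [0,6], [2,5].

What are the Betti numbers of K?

Fix the vertex order 0 < 1 < 2 < 3 < 4 < 5 < 6 and write every simplex with vertices in increasing order. Then dim K = 1 and the simplices of K are:

  0-simplices (7): [0], [1], [2], [3], [4], [5], [6]
  1-simplices (9): [0,1], [0,6], [1,6], [2,5], [2,6], [3,4], [3,6], [4,6], [5,6]

so the chain groups are C_0 ≅ Z^7, C_1 ≅ Z^9.

Boundary ∂_1: C_1 → C_0 is given by ∂[p,q] = [q] − [p]. For instance
  ∂[2,6] = [6] − [2].
As a 7×9 matrix over Z this has rank 6, with invariant factors (1,1,1,1,1,1).

Computing H_k = (kernel of ∂_k) / (image of ∂_{k+1}):

  H_0: rank C_0 − rank ∂_1 = 7 − 6 = 1, and the invariant factors of ∂_1 are all 1, so H_0 ≅ Z.
  H_1: rank ker ∂_1 − rank ∂_2 = (9 − 6) − 0 = 3, and there is no ∂_2, so H_1 ≅ Z^3.

Hence the Betti numbers are b_0 = 1, b_1 = 3.

b_0 = 1, b_1 = 3.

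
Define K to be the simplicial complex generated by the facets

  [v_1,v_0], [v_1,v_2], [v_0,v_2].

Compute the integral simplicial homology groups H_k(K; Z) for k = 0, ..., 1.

Take the total order v_0 < v_1 < v_2 on the vertex set. Then K (dimension 1) consists of the simplices:

  0-simplices (3): [v_0], [v_1], [v_2]
  1-simplices (3): [v_0,v_1], [v_0,v_2], [v_1,v_2]

Hence C_0 ≅ Z^3, C_1 ≅ Z^3.

The boundary map ∂_1: C_1 → C_0 is given by ∂[p,q] = [q] − [p].
This gives a 3×3 integer matrix of rank 2; reducing to Smith normal form yields diagonal entries (1,1).

From H_k ≅ ker(∂_k) / im(∂_{k+1}) we obtain:

  H_0: rank C_0 − rank ∂_1 = 3 − 2 = 1, and the invariant factors of ∂_1 are all 1, so H_0 ≅ Z.
  H_1: rank ker ∂_1 − rank ∂_2 = (3 − 2) − 0 = 1, and there is no ∂_2, so H_1 ≅ Z.

(K is a triangulation of the circle S^1.)

H_0 ≅ Z,  H_1 ≅ Z.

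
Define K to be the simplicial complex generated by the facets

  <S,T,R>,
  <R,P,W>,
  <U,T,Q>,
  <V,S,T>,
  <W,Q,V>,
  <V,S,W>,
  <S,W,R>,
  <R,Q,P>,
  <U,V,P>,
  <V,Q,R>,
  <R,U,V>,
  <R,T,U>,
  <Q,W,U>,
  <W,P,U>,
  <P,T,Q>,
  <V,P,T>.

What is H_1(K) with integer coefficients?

We work with the vertex ordering P < Q < R < S < T < U < V < W. The simplices of K, each written with vertices in increasing order, are:

  0-simplices (8): P, Q, R, S, T, U, V, W
  1-simplices (24): PQ, PR, PT, PU, PV, PW, QR, QT, QU, QV, QW, RS, RT, RU, RV, RW, ST, SV, SW, TU, TV, UV, UW, VW
  2-simplices (16): PQR, PQT, PRW, PTV, PUV, PUW, QRV, QTU, QUW, QVW, RST, RSW, RTU, RUV, STV, SVW

so the chain groups are C_0 ≅ Z^8, C_1 ≅ Z^24, C_2 ≅ Z^16.

The boundary map ∂_1: C_1 → C_0 sends each edge [p,q] (with p < q) to q − p. For instance
  ∂SW = W − S.
The 8×24 boundary matrix has rank 7 and Smith normal form diag(1,1,1,1,1,1,1).

The boundary map ∂_2: C_2 → C_1 sends each 2-simplex [p,q,r] to [q,r] − [p,r] + [p,q]. For instance
  ∂RTU = TU − RU + RT,
  ∂QUW = UW − QW + QU.
As a 24×16 matrix over Z this has rank 15, with invariant factors (1,1,1,1,1,1,1,1,1,1,1,1,1,1,1).

Reading off H_k = ker ∂_k / im ∂_{k+1}:

  H_1: rank ker ∂_1 − rank ∂_2 = (24 − 7) − 15 = 2, and the invariant factors of ∂_2 are all 1, so H_1 = Z^2.

H_1 = Z^2.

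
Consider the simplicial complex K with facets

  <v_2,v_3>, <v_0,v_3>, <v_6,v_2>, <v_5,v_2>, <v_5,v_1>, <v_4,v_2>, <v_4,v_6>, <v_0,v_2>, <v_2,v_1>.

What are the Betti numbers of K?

K has 7 vertices, 9 edges.
rank ∂_0 = 0, rank ∂_1 = 6 ⇒ b_0 = 7 − 0 − 6 = 1; all invariant factors of ∂_1 are 1 so no torsion. So H_0 = Z.
rank ∂_1 = 6, rank ∂_2 = 0 ⇒ b_1 = 9 − 6 − 0 = 3. So H_1 = Z^3.

b_0 = 1, b_1 = 3.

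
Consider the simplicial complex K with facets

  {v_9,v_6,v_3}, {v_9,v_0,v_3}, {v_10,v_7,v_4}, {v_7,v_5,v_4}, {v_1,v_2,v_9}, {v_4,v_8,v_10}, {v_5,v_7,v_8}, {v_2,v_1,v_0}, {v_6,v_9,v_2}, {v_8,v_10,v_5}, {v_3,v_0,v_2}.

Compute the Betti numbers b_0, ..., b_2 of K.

Order the vertices as v_0 < v_1 < v_2 < v_3 < v_4 < v_5 < v_6 < v_7 < v_8 < v_9 < v_10. Listing each simplex with vertices in this order, K has dimension 2 with simplices:

  0-simplices (11): [v_0], [v_1], [v_2], [v_3], [v_4], [v_5], [v_6], [v_7], [v_8], [v_9], [v_10]
  1-simplices (22): (22 of them)
  2-simplices (11): (11 of them)

so the chain groups are C_0 ≅ Z^11, C_1 ≅ Z^22, C_2 ≅ Z^11.

∂_1: C_1 → C_0 is given by ∂[p,q] = [q] − [p]. For instance
  ∂[v_3,v_9] = [v_9] − [v_3].
This gives a 11×22 integer matrix of rank 9; reducing to Smith normal form yields diagonal entries (1,1,1,1,1,1,1,1,1).

The boundary map ∂_2: C_2 → C_1 acts by ∂[p,q,r] = [q,r] − [p,r] + [p,q]. For instance
  ∂[v_4,v_8,v_10] = [v_8,v_10] − [v_4,v_10] + [v_4,v_8],
  ∂[v_4,v_7,v_10] = [v_7,v_10] − [v_4,v_10] + [v_4,v_7].
The resulting 22×11 matrix has rank 11, and its Smith normal form has invariant factors (1,1,1,1,1,1,1,1,1,1,1).

From H_k ≅ ker(∂_k) / im(∂_{k+1}) we obtain:

  H_0: rank C_0 − rank ∂_1 = 11 − 9 = 2, and the invariant factors of ∂_1 are all 1, so H_0 ≅ Z^2.
  H_1: rank ker ∂_1 − rank ∂_2 = (22 − 9) − 11 = 2, and the invariant factors of ∂_2 are all 1, so H_1 ≅ Z^2.
  H_2: rank ker ∂_2 − rank ∂_3 = (11 − 11) − 0 = 0, and there is no ∂_3, so H_2 ≅ 0.

As a check, the Euler characteristic is 11 − 22 + 11 = 0, which agrees with 2 − 2 + 0 = 0.
(K is a triangulation of the disjoint union of the Möbius band and the cylinder S^1 x I.)

Hence the Betti numbers are b_0 = 2, b_1 = 2, b_2 = 0.

b_0 = 2, b_1 = 2, b_2 = 0.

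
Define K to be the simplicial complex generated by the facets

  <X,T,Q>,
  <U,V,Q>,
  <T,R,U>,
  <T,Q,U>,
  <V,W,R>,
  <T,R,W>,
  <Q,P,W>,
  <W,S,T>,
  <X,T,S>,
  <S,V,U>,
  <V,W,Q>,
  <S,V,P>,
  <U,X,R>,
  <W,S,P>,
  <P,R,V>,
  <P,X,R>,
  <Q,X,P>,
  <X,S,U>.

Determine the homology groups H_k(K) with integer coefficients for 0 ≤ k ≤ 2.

H_0 ≅ Z,  H_1 ≅ Z ⊕ Z_2,  H_2 = 0.

Take the total order P < Q < R < S < T < U < V < W < X on the vertex set. Then K (dimension 2) consists of the simplices:

  0-simplices (9): P, Q, R, S, T, U, V, W, X
  1-simplices (27): PQ, PR, PS, PV, PW, PX, QT, QU, QV, QW, QX, RT, RU, RV, RW, RX, ST, SU, SV, SW, SX, TU, TW, TX, UV, UX, VW
  2-simplices (18): PQW, PQX, PRV, PRX, PSV, PSW, QTU, QTX, QUV, QVW, RTU, RTW, RUX, RVW, STW, STX, SUV, SUX

so the chain groups are C_0 ≅ Z^9, C_1 ≅ Z^27, C_2 ≅ Z^18.

Boundary ∂_1: C_1 → C_0 maps an edge to its endpoints' difference, ∂[p,q] = q − p. For instance
  ∂RU = U − R.
The resulting 9×27 matrix has rank 8, and its Smith normal form has invariant factors (1,1,1,1,1,1,1,1).

Boundary ∂_2: C_2 → C_1 maps a triangle to the signed sum of its edges. For instance
  ∂QUV = UV − QV + QU,
  ∂PRV = RV − PV + PR.
This gives a 27×18 integer matrix of rank 18; reducing to Smith normal form yields diagonal entries (1,1,1,1,1,1,1,1,1,1,1,1,1,1,1,1,1,2).

Reading off H_k = ker ∂_k / im ∂_{k+1}:

  H_0: rank C_0 − rank ∂_1 = 9 − 8 = 1, and the invariant factors of ∂_1 are all 1, so H_0 ≅ Z.
  H_1: rank ker ∂_1 − rank ∂_2 = (27 − 8) − 18 = 1, and ∂_2 has invariant factor 2 > 1, so H_1 ≅ Z ⊕ Z_2.
  H_2: rank ker ∂_2 − rank ∂_3 = (18 − 18) − 0 = 0, and there is no ∂_3, so H_2 ≅ 0.

As a check, the Euler characteristic is 9 − 27 + 18 = 0, which agrees with 1 − 1 + 0 = 0.
(K is a triangulation of the Klein bottle.)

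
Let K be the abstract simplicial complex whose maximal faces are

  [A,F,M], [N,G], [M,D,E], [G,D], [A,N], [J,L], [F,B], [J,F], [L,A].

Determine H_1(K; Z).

H_1 ≅ Z^2.

We work with the vertex ordering A < B < D < E < F < G < J < L < M < N. The simplices of K, each written with vertices in increasing order, are:

  0-simplices (10): A, B, D, E, F, G, J, L, M, N
  1-simplices (13): AF, AL, AM, AN, BF, DE, DG, DM, EM, FJ, FM, GN, JL
  2-simplices (2): AFM, DEM

Hence C_0 ≅ Z^10, C_1 ≅ Z^13, C_2 ≅ Z^2.

∂_1: C_1 → C_0 sends each edge [p,q] (with p < q) to q − p.
As a 10×13 matrix over Z this has rank 9, with invariant factors (1,1,1,1,1,1,1,1,1).

Boundary ∂_2: C_2 → C_1 acts by ∂[p,q,r] = [q,r] − [p,r] + [p,q]. For instance
  ∂AFM = FM − AM + AF,
  ∂DEM = EM − DM + DE.
The resulting 13×2 matrix has rank 2, and its Smith normal form has invariant factors (1,1).

Reading off H_k = ker ∂_k / im ∂_{k+1}:

  H_1: rank ker ∂_1 − rank ∂_2 = (13 − 9) − 2 = 2, and the invariant factors of ∂_2 are all 1, so H_1 = Z^2.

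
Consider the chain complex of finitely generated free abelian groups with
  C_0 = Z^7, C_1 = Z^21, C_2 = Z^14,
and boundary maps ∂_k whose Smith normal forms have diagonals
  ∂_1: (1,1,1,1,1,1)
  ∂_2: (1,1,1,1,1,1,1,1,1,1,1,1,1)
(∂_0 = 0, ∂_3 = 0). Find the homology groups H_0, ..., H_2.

H_0 = Z,  H_1 = Z^2,  H_2 = Z.

H_0: b_0 = 7 − 0 − 6 = 1; torsion from ∂_1 factors > 1: none. So H_0 = Z.
H_1: b_1 = 21 − 6 − 13 = 2; torsion from ∂_2 factors > 1: none. So H_1 = Z^2.
H_2: b_2 = 14 − 13 − 0 = 1; torsion from ∂_3 factors > 1: none. So H_2 = Z.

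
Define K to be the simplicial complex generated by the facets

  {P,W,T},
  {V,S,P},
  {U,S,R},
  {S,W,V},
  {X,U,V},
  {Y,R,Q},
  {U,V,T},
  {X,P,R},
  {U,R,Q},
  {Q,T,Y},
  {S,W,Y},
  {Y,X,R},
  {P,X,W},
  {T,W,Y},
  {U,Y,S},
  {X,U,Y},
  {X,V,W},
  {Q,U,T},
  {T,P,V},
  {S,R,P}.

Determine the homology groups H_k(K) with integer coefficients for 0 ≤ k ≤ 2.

Order the vertices as P < Q < R < S < T < U < V < W < X < Y. Listing each simplex with vertices in this order, K has dimension 2 with simplices:

  0-simplices (10): P, Q, R, S, T, U, V, W, X, Y
  1-simplices (30): PR, PS, PT, PV, PW, PX, QR, QT, QU, QY, RS, RU, RX, RY, SU, SV, SW, SY, TU, TV, TW, TY, UV, UX, UY, VW, VX, WX, WY, XY
  2-simplices (20): PRS, PRX, PSV, PTV, PTW, PWX, QRU, QRY, QTU, QTY, RSU, RXY, SUY, SVW, SWY, TUV, TWY, UVX, UXY, VWX

giving chain groups C_0 ≅ Z^10, C_1 ≅ Z^30, C_2 ≅ Z^20.

∂_1: C_1 → C_0 is given by ∂[p,q] = [q] − [p].
This gives a 10×30 integer matrix of rank 9; reducing to Smith normal form yields diagonal entries (1,1,1,1,1,1,1,1,1).

∂_2: C_2 → C_1 maps a triangle to the signed sum of its edges. For instance
  ∂SVW = VW − SW + SV,
  ∂SWY = WY − SY + SW.
As a 30×20 matrix over Z this has rank 20, with invariant factors (1,1,1,1,1,1,1,1,1,1,1,1,1,1,1,1,1,1,1,2).

Now H_k = ker ∂_k / im ∂_{k+1}, so:

  H_0: rank C_0 − rank ∂_1 = 10 − 9 = 1, and the invariant factors of ∂_1 are all 1, so H_0 = Z.
  H_1: rank ker ∂_1 − rank ∂_2 = (30 − 9) − 20 = 1, and ∂_2 has invariant factor 2 > 1, so H_1 = Z ⊕ Z/2Z.
  H_2: rank ker ∂_2 − rank ∂_3 = (20 − 20) − 0 = 0, and there is no ∂_3, so H_2 = 0.

H_0 = Z,  H_1 = Z ⊕ Z/2Z,  H_2 = 0.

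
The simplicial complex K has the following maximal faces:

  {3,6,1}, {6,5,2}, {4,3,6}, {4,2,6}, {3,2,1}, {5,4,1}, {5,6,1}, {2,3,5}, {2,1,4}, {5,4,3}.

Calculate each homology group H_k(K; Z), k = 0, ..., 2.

Order the vertices as 1 < 2 < 3 < 4 < 5 < 6. Listing each simplex with vertices in this order, K has dimension 2 with simplices:

  0-simplices (6): [1], [2], [3], [4], [5], [6]
  1-simplices (15): [1,2], [1,3], [1,4], [1,5], [1,6], [2,3], [2,4], [2,5], [2,6], [3,4], [3,5], [3,6], [4,5], [4,6], [5,6]
  2-simplices (10): [1,2,3], [1,2,4], [1,3,6], [1,4,5], [1,5,6], [2,3,5], [2,4,6], [2,5,6], [3,4,5], [3,4,6]

so the chain groups are C_0 ≅ Z^6, C_1 ≅ Z^15, C_2 ≅ Z^10.

∂_1: C_1 → C_0 sends each edge [p,q] (with p < q) to q − p.
The resulting 6×15 matrix has rank 5, and its Smith normal form has invariant factors (1,1,1,1,1).

The boundary map ∂_2: C_2 → C_1 maps a triangle to the signed sum of its edges. For instance
  ∂[3,4,6] = [4,6] − [3,6] + [3,4],
  ∂[2,3,5] = [3,5] − [2,5] + [2,3].
The 15×10 boundary matrix has rank 10 and Smith normal form diag(1,1,1,1,1,1,1,1,1,2).

From H_k ≅ ker(∂_k) / im(∂_{k+1}) we obtain:

  H_0: rank C_0 − rank ∂_1 = 6 − 5 = 1, and the invariant factors of ∂_1 are all 1, so H_0 = Z.
  H_1: rank ker ∂_1 − rank ∂_2 = (15 − 5) − 10 = 0, and ∂_2 has invariant factor 2 > 1, so H_1 = Z/2Z.
  H_2: rank ker ∂_2 − rank ∂_3 = (10 − 10) − 0 = 0, and there is no ∂_3, so H_2 = 0.

H_0 ≅ Z,  H_1 ≅ Z/2Z,  H_2 = 0.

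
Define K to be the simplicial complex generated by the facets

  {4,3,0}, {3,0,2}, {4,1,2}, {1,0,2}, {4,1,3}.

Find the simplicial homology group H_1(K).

H_1 = Z.

Take the total order 0 < 1 < 2 < 3 < 4 on the vertex set. Then K (dimension 2) consists of the simplices:

  0-simplices (5): [0], [1], [2], [3], [4]
  1-simplices (10): [0,1], [0,2], [0,3], [0,4], [1,2], [1,3], [1,4], [2,3], [2,4], [3,4]
  2-simplices (5): [0,1,2], [0,2,3], [0,3,4], [1,2,4], [1,3,4]

giving chain groups C_0 ≅ Z^5, C_1 ≅ Z^10, C_2 ≅ Z^5.

The boundary map ∂_1: C_1 → C_0 sends each edge [p,q] (with p < q) to q − p. For instance
  ∂[1,4] = [4] − [1].
As a 5×10 matrix over Z this has rank 4, with invariant factors (1,1,1,1).

Boundary ∂_2: C_2 → C_1 maps a triangle to the signed sum of its edges. For instance
  ∂[1,2,4] = [2,4] − [1,4] + [1,2],
  ∂[1,3,4] = [3,4] − [1,4] + [1,3].
As a 10×5 matrix over Z this has rank 5, with invariant factors (1,1,1,1,1).

From H_k ≅ ker(∂_k) / im(∂_{k+1}) we obtain:

  H_1: rank ker ∂_1 − rank ∂_2 = (10 − 4) − 5 = 1, and the invariant factors of ∂_2 are all 1, so H_1 = Z.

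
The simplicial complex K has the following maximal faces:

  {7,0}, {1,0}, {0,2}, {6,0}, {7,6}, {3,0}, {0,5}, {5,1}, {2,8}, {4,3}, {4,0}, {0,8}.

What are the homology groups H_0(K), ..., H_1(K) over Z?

Take the total order 0 < 1 < 2 < 3 < 4 < 5 < 6 < 7 < 8 on the vertex set. Then K (dimension 1) consists of the simplices:

  0-simplices (9): [0], [1], [2], [3], [4], [5], [6], [7], [8]
  1-simplices (12): [0,1], [0,2], [0,3], [0,4], [0,5], [0,6], [0,7], [0,8], [1,5], [2,8], [3,4], [6,7]

Hence C_0 ≅ Z^9, C_1 ≅ Z^12.

∂_1: C_1 → C_0 sends each edge [p,q] (with p < q) to q − p.
As a 9×12 matrix over Z this has rank 8, with invariant factors (1,1,1,1,1,1,1,1).

From H_k ≅ ker(∂_k) / im(∂_{k+1}) we obtain:

  H_0: rank C_0 − rank ∂_1 = 9 − 8 = 1, and the invariant factors of ∂_1 are all 1, so H_0 = Z.
  H_1: rank ker ∂_1 − rank ∂_2 = (12 − 8) − 0 = 4, and there is no ∂_2, so H_1 = Z^4.

As a check, the Euler characteristic is 9 − 12 = -3, which agrees with 1 − 4 = -3.

H_0 ≅ Z,  H_1 ≅ Z^4.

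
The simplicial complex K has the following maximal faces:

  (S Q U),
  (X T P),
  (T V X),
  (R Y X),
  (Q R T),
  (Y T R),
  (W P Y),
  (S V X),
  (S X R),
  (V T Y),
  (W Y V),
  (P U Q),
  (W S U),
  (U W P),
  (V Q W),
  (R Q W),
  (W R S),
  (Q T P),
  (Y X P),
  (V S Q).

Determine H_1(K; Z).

Order the vertices as P < Q < R < S < T < U < V < W < X < Y. Listing each simplex with vertices in this order, K has dimension 2 with simplices:

  0-simplices (10): P, Q, R, S, T, U, V, W, X, Y
  1-simplices (30): PQ, PT, PU, PW, PX, PY, QR, QS, QT, QU, QV, QW, RS, RT, RW, RX, RY, SU, SV, SW, SX, TV, TX, TY, UW, VW, VX, VY, WY, XY
  2-simplices (20): PQT, PQU, PTX, PUW, PWY, PXY, QRT, QRW, QSU, QSV, QVW, RSW, RSX, RTY, RXY, SUW, SVX, TVX, TVY, VWY

giving chain groups C_0 ≅ Z^10, C_1 ≅ Z^30, C_2 ≅ Z^20.

Boundary ∂_1: C_1 → C_0 sends each edge [p,q] (with p < q) to q − p.
The 10×30 boundary matrix has rank 9 and Smith normal form diag(1,1,1,1,1,1,1,1,1).

∂_2: C_2 → C_1 sends each 2-simplex [p,q,r] to [q,r] − [p,r] + [p,q]. For instance
  ∂RSX = SX − RX + RS,
  ∂RTY = TY − RY + RT.
The 30×20 boundary matrix has rank 20 and Smith normal form diag(1,1,1,1,1,1,1,1,1,1,1,1,1,1,1,1,1,1,1,2).

From H_k ≅ ker(∂_k) / im(∂_{k+1}) we obtain:

  H_1: rank ker ∂_1 − rank ∂_2 = (30 − 9) − 20 = 1, and ∂_2 has invariant factor 2 > 1, so H_1 = Z ⊕ Z/2.

H_1 = Z ⊕ Z/2.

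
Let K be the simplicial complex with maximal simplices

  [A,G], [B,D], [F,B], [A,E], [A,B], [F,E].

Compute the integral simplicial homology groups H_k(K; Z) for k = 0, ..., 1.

Take the total order A < B < D < E < F < G on the vertex set. Then K (dimension 1) consists of the simplices:

  0-simplices (6): A, B, D, E, F, G
  1-simplices (6): AB, AE, AG, BD, BF, EF

giving chain groups C_0 ≅ Z^6, C_1 ≅ Z^6.

Boundary ∂_1: C_1 → C_0 sends each edge [p,q] (with p < q) to q − p. For instance
  ∂BD = D − B.
The 6×6 boundary matrix has rank 5 and Smith normal form diag(1,1,1,1,1).

Reading off H_k = ker ∂_k / im ∂_{k+1}:

  H_0: rank C_0 − rank ∂_1 = 6 − 5 = 1, and the invariant factors of ∂_1 are all 1, so H_0 = Z.
  H_1: rank ker ∂_1 − rank ∂_2 = (6 − 5) − 0 = 1, and there is no ∂_2, so H_1 = Z.

As a check, the Euler characteristic is 6 − 6 = 0, which agrees with 1 − 1 = 0.

H_0 = Z,  H_1 = Z.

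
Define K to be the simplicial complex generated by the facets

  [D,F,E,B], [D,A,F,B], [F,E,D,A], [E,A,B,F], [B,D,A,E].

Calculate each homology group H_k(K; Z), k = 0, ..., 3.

H_0 = Z,  H_1 = 0,  H_2 = 0,  H_3 = Z.

Take the total order A < B < D < E < F on the vertex set. Then K (dimension 3) consists of the simplices:

  0-simplices (5): A, B, D, E, F
  1-simplices (10): AB, AD, AE, AF, BD, BE, BF, DE, DF, EF
  2-simplices (10): ABD, ABE, ABF, ADE, ADF, AEF, BDE, BDF, BEF, DEF
  3-simplices (5): ABDE, ABDF, ABEF, ADEF, BDEF

giving chain groups C_0 ≅ Z^5, C_1 ≅ Z^10, C_2 ≅ Z^10, C_3 ≅ Z^5.

∂_1: C_1 → C_0 maps an edge to its endpoints' difference, ∂[p,q] = q − p.
The resulting 5×10 matrix has rank 4, and its Smith normal form has invariant factors (1,1,1,1).

∂_2: C_2 → C_1 maps a triangle to the signed sum of its edges. For instance
  ∂ADE = DE − AE + AD,
  ∂BDE = DE − BE + BD.
The resulting 10×10 matrix has rank 6, and its Smith normal form has invariant factors (1,1,1,1,1,1).

∂_3: C_3 → C_2 sends each 3-simplex σ to the alternating sum Σ_i (−1)^i (σ with its i-th vertex removed). For instance
  ∂ABDF = BDF − ADF + ABF − ABD,
  ∂ADEF = DEF − AEF + ADF − ADE.
The resulting 10×5 matrix has rank 4, and its Smith normal form has invariant factors (1,1,1,1).

From H_k ≅ ker(∂_k) / im(∂_{k+1}) we obtain:

  H_0: rank C_0 − rank ∂_1 = 5 − 4 = 1, and the invariant factors of ∂_1 are all 1, so H_0 ≅ Z.
  H_1: rank ker ∂_1 − rank ∂_2 = (10 − 4) − 6 = 0, and the invariant factors of ∂_2 are all 1, so H_1 ≅ 0.
  H_2: rank ker ∂_2 − rank ∂_3 = (10 − 6) − 4 = 0, and the invariant factors of ∂_3 are all 1, so H_2 ≅ 0.
  H_3: rank ker ∂_3 − rank ∂_4 = (5 − 4) − 0 = 1, and there is no ∂_4, so H_3 ≅ Z.

As a check, the Euler characteristic is 5 − 10 + 10 − 5 = 0, which agrees with 1 − 0 + 0 − 1 = 0.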